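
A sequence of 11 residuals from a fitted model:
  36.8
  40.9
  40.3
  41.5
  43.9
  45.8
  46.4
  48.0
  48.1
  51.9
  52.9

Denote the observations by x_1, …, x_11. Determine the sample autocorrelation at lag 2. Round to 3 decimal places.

0.422

Mean x̄ = (36.8 + 40.9 + 40.3 + 41.5 + 43.9 + 45.8 + 46.4 + 48.0 + 48.1 + 51.9 + 52.9)/11 = 45.1364
Numerator Σ_{t=1}^{9}(x_t−x̄)(x_{t+2}−x̄) = 105.7492
Denominator Σ(x_t−x̄)² = 250.6255
r_2 = 105.7492 / 250.6255 = 0.422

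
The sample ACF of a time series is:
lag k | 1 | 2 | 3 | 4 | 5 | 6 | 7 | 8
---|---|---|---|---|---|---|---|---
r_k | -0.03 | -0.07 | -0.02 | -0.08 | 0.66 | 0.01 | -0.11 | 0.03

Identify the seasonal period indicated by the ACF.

5

The largest autocorrelation is r_5 = 0.66; the remaining lags stay at or below 0.03.
The dominant spike at lag 5 indicates a seasonal period of 5.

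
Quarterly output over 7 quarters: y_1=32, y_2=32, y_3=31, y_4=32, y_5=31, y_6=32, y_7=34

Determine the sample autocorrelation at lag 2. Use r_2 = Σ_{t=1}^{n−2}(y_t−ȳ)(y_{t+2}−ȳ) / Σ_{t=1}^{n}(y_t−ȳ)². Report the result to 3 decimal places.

-0.167

Mean ȳ = (32 + 32 + 31 + 32 + 31 + 32 + 34)/7 = 32.0000
Deviations from mean: 0.0000, 0.0000, -1.0000, 0.0000, -1.0000, 0.0000, 2.0000
Σ(y_t−ȳ)(y_{t+2}−ȳ) = (0.0000) + (0.0000) + (1.0000) + (0.0000) + (-2.0000) = -1.0000
Denominator Σ(y_t−ȳ)² = 6.0000
r_2 = -1.0000 / 6.0000 = -0.167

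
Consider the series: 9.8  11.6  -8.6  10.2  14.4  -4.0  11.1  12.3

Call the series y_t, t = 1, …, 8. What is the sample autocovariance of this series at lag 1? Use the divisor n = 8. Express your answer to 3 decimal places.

Mean ȳ = (9.8 + 11.6 − 8.6 + 10.2 + 14.4 − 4.0 + 11.1 + 12.3)/8 = 7.1000
Σ_{t=1}^{7}(y_t−ȳ)(y_{t+1}−ȳ) = -189.1700
γ_1 = -189.1700 / 8 = -23.646

-23.646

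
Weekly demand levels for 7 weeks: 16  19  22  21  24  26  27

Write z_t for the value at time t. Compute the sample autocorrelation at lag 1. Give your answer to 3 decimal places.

0.481

Mean z̄ = (16 + 19 + 22 + 21 + 24 + 26 + 27)/7 = 22.1429
Deviations from mean: -6.1429, -3.1429, -0.1429, -1.1429, 1.8571, 3.8571, 4.8571
Numerator Σ_{t=1}^{6}(z_t−z̄)(z_{t+1}−z̄) = 43.6939
Denominator Σ(z_t−z̄)² = 90.8571
r_1 = 43.6939 / 90.8571 = 0.481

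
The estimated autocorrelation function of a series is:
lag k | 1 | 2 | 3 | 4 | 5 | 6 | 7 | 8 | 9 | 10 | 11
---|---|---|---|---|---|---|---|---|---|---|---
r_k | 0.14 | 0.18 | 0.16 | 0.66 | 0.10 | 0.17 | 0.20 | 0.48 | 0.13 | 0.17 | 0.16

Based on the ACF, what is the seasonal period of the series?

The largest autocorrelation is r_4 = 0.66, with a weaker echo at lag 8 (0.48); the remaining lags stay at or below 0.20.
The dominant spike at lag 4 indicates a seasonal period of 4.

4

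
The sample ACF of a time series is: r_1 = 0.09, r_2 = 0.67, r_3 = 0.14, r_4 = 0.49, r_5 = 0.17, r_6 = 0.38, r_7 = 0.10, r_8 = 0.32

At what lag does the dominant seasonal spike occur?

The largest autocorrelation is r_2 = 0.67, with weaker echoes at lags 4 (0.49), 6 (0.38) and 8 (0.32); the remaining lags stay at or below 0.17.
The dominant spike at lag 2 indicates a seasonal period of 2.

2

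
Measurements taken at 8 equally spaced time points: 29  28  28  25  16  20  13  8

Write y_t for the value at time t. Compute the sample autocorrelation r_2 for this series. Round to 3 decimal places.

Mean ȳ = (29 + 28 + 28 + 25 + 16 + 20 + 13 + 8)/8 = 20.8750
Deviations from mean: 8.1250, 7.1250, 7.1250, 4.1250, -4.8750, -0.8750, -7.8750, -12.8750
Σ(y_t−ȳ)(y_{t+2}−ȳ) = (57.8906) + (29.3906) + (-34.7344) + (-3.6094) + (38.3906) + (11.2656) = 98.5938
Denominator Σ(y_t−ȳ)² = 436.8750
r_2 = 98.5938 / 436.8750 = 0.226

0.226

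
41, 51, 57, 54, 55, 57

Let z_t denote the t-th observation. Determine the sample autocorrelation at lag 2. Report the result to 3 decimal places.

Mean z̄ = (41 + 51 + 57 + 54 + 55 + 57)/6 = 52.5000
Deviations from mean: -11.5000, -1.5000, 4.5000, 1.5000, 2.5000, 4.5000
Σ(z_t−z̄)(z_{t+2}−z̄) = (-51.7500) + (-2.2500) + (11.2500) + (6.7500) = -36.0000
Denominator Σ(z_t−z̄)² = 183.5000
r_2 = -36.0000 / 183.5000 = -0.196

-0.196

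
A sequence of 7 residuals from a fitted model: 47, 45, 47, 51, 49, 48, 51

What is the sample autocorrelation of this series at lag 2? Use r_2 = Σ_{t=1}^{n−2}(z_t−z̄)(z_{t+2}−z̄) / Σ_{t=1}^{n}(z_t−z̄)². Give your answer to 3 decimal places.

-0.239

Mean z̄ = (47 + 45 + 47 + 51 + 49 + 48 + 51)/7 = 48.2857
Deviations from mean: -1.2857, -3.2857, -1.2857, 2.7143, 0.7143, -0.2857, 2.7143
Σ(z_t−z̄)(z_{t+2}−z̄) = (1.6531) + (-8.9184) + (-0.9184) + (-0.7755) + (1.9388) = -7.0204
Denominator Σ(z_t−z̄)² = 29.4286
r_2 = -7.0204 / 29.4286 = -0.239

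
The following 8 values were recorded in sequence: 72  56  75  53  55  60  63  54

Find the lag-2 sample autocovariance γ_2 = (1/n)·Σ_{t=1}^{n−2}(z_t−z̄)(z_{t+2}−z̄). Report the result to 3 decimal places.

14.125

Mean z̄ = (72 + 56 + 75 + 53 + 55 + 60 + 63 + 54)/8 = 61.0000
Deviations: 11.0000, -5.0000, 14.0000, -8.0000, -6.0000, -1.0000, 2.0000, -7.0000
Σ_{t=1}^{6}(z_t−z̄)(z_{t+2}−z̄) = 113.0000
γ_2 = 113.0000 / 8 = 14.125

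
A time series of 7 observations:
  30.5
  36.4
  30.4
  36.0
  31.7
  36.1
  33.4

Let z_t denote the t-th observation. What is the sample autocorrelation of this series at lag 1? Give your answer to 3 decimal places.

-0.806

Mean z̄ = (30.5 + 36.4 + 30.4 + 36.0 + 31.7 + 36.1 + 33.4)/7 = 33.5000
Deviations from mean: -3.0000, 2.9000, -3.1000, 2.5000, -1.8000, 2.6000, -0.1000
Numerator Σ_{t=1}^{6}(z_t−z̄)(z_{t+1}−z̄) = -34.8800
Denominator Σ(z_t−z̄)² = 43.2800
r_1 = -34.8800 / 43.2800 = -0.806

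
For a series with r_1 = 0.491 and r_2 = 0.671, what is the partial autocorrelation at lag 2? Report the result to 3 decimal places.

φ_{22} = (r_2 − r_1²) / (1 − r_1²)
r_1² = (0.491)² = 0.241081
Numerator = 0.671 − 0.2411 = 0.4299; denominator = 1 − 0.2411 = 0.7589
φ_{22} = 0.4299 / 0.7589 = 0.566

0.566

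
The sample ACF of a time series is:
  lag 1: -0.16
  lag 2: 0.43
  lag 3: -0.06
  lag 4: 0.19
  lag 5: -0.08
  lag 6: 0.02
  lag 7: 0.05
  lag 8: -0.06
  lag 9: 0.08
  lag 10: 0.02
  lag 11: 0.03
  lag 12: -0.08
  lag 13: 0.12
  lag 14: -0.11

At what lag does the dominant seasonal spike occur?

The largest autocorrelation is r_2 = 0.43, with a weaker echo at lag 4 (0.19); the remaining lags stay at or below 0.12.
The dominant spike at lag 2 indicates a seasonal period of 2.

2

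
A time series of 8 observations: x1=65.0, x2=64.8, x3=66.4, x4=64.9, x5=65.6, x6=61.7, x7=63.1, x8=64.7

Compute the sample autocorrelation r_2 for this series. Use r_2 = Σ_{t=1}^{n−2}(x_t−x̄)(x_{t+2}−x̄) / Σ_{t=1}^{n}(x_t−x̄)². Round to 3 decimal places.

-0.005

Mean x̄ = (65.0 + 64.8 + 66.4 + 64.9 + 65.6 + 61.7 + 63.1 + 64.7)/8 = 64.5250
Deviations from mean: 0.4750, 0.2750, 1.8750, 0.3750, 1.0750, -2.8250, -1.4250, 0.1750
Σ(x_t−x̄)(x_{t+2}−x̄) = (0.8906) + (0.1031) + (2.0156) + (-1.0594) + (-1.5319) + (-0.4944) = -0.0763
Denominator Σ(x_t−x̄)² = 15.1550
r_2 = -0.0763 / 15.1550 = -0.005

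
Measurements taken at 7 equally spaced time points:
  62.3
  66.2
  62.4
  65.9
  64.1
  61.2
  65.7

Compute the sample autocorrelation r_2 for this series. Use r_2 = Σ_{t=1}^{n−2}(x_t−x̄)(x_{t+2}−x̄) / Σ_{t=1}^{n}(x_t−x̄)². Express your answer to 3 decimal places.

Mean x̄ = (62.3 + 66.2 + 62.4 + 65.9 + 64.1 + 61.2 + 65.7)/7 = 63.9714
Deviations from mean: -1.6714, 2.2286, -1.5714, 1.9286, 0.1286, -2.7714, 1.7286
Σ(x_t−x̄)(x_{t+2}−x̄) = (2.6265) + (4.2980) + (-0.2020) + (-5.3449) + (0.2222) = 1.5998
Denominator Σ(x_t−x̄)² = 24.6343
r_2 = 1.5998 / 24.6343 = 0.065

0.065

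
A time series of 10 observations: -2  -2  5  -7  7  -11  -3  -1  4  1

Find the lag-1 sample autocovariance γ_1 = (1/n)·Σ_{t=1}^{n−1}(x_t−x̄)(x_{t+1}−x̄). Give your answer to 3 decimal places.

-13.901

Mean x̄ = (-2 − 2 + 5 − 7 + 7 − 11 − 3 − 1 + 4 + 1)/10 = -0.9000
Σ_{t=1}^{9}(x_t−x̄)(x_{t+1}−x̄) = -139.0100
γ_1 = -139.0100 / 10 = -13.901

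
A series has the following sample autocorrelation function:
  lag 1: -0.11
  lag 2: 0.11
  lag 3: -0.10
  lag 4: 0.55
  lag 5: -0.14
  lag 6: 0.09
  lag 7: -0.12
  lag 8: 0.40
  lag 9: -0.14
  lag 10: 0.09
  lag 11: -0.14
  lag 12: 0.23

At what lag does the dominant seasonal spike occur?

4

The largest autocorrelation is r_4 = 0.55, with weaker echoes at lags 8 (0.40) and 12 (0.23); the remaining lags stay at or below 0.11.
The dominant spike at lag 4 indicates a seasonal period of 4.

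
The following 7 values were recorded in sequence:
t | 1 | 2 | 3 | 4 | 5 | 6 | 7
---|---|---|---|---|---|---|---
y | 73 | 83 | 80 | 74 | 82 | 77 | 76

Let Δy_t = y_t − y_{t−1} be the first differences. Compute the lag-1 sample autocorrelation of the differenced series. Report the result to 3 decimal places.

-0.395

First differences Δy: 10, -3, -6, 8, -5, -1
Mean of differences = 0.5000
Numerator Σ(Δy_t−Δȳ)(Δy_{t+1}−Δȳ) = -92.2500
Denominator Σ(Δy_t−Δȳ)² = 233.5000
r_1(Δy) = -92.2500 / 233.5000 = -0.395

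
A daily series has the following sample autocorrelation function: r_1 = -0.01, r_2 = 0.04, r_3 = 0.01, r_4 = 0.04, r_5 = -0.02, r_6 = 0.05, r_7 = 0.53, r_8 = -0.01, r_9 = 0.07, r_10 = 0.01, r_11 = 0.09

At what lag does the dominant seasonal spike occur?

The largest autocorrelation is r_7 = 0.53; the remaining lags stay at or below 0.09.
The dominant spike at lag 7 indicates a seasonal period of 7.

7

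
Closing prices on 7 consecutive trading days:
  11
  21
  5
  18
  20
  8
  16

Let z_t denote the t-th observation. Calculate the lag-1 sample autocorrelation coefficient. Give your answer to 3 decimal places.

-0.625

Mean z̄ = (11 + 21 + 5 + 18 + 20 + 8 + 16)/7 = 14.1429
Σ(z_t−z̄)(z_{t+1}−z̄) = (-21.5510) + (-62.6939) + (-35.2653) + (22.5918) + (-35.9796) + (-11.4082) = -144.3061
Denominator Σ(z_t−z̄)² = 230.8571
r_1 = -144.3061 / 230.8571 = -0.625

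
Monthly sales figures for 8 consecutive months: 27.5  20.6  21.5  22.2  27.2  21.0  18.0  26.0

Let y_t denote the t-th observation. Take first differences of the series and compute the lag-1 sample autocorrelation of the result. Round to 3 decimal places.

First differences Δy: -6.9, 0.9, 0.7, 5.0, -6.2, -3.0, 8.0
Mean of differences = -0.2143
Numerator Σ(Δy_t−Δȳ)(Δy_{t+1}−Δȳ) = -39.0831
Denominator Σ(Δy_t−Δȳ)² = 185.0286
r_1(Δy) = -39.0831 / 185.0286 = -0.211

-0.211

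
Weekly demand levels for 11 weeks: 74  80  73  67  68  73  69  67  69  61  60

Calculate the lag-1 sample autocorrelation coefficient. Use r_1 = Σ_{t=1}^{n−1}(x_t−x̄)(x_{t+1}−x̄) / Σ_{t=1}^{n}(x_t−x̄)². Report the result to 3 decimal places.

Mean x̄ = (74 + 80 + 73 + 67 + 68 + 73 + 69 + 67 + 69 + 61 + 60)/11 = 69.1818
Numerator Σ_{t=1}^{10}(x_t−x̄)(x_{t+1}−x̄) = 159.8760
Denominator Σ(x_t−x̄)² = 331.6364
r_1 = 159.8760 / 331.6364 = 0.482

0.482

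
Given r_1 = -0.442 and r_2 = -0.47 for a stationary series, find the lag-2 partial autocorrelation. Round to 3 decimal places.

φ_{22} = (r_2 − r_1²) / (1 − r_1²)
r_1² = (-0.442)² = 0.195364
Numerator = -0.47 − 0.1954 = -0.6654; denominator = 1 − 0.1954 = 0.8046
φ_{22} = -0.6654 / 0.8046 = -0.827

-0.827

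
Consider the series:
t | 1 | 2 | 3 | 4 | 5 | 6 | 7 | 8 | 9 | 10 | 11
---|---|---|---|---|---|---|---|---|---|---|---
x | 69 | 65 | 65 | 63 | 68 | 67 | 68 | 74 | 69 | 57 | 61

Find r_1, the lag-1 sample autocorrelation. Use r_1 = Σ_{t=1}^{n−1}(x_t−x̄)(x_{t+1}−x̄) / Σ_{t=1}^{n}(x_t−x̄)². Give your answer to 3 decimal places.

0.274

Mean x̄ = (69 + 65 + 65 + 63 + 68 + 67 + 68 + 74 + 69 + 57 + 61)/11 = 66.0000
Numerator Σ_{t=1}^{10}(x_t−x̄)(x_{t+1}−x̄) = 57.0000
Denominator Σ(x_t−x̄)² = 208.0000
r_1 = 57.0000 / 208.0000 = 0.274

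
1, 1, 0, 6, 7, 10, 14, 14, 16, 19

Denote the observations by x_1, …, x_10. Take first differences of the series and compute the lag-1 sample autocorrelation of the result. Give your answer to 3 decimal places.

First differences Δx: 0, -1, 6, 1, 3, 4, 0, 2, 3
Mean of differences = 2.0000
Numerator Σ(Δx_t−Δx̄)(Δx_{t+1}−Δx̄) = -13.0000
Denominator Σ(Δx_t−Δx̄)² = 40.0000
r_1(Δx) = -13.0000 / 40.0000 = -0.325

-0.325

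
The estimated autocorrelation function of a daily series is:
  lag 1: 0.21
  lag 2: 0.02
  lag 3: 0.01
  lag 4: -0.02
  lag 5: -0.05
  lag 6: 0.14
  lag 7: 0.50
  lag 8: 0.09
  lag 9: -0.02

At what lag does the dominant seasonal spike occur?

The largest autocorrelation is r_7 = 0.50; the remaining lags stay at or below 0.21. The elevated value at lag 1 (0.21), dropping to 0.02 at lag 2, reflects decaying short-term dependence rather than seasonality.
The dominant spike at lag 7 indicates a seasonal period of 7.

7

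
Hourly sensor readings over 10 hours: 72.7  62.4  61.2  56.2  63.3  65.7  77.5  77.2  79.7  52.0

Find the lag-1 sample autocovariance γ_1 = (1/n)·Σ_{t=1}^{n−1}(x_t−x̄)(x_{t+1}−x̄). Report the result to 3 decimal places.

Mean x̄ = (72.7 + 62.4 + 61.2 + 56.2 + 63.3 + 65.7 + 77.5 + 77.2 + 79.7 + 52.0)/10 = 66.7900
Σ_{t=1}^{9}(x_t−x̄)(x_{t+1}−x̄) = 141.8279
γ_1 = 141.8279 / 10 = 14.183

14.183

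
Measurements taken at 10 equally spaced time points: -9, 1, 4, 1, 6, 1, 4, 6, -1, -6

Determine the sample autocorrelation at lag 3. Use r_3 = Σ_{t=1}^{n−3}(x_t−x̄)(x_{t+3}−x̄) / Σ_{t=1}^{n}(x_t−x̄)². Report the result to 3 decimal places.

Mean x̄ = (-9 + 1 + 4 + 1 + 6 + 1 + 4 + 6 − 1 − 6)/10 = 0.7000
Σ(x_t−x̄)(x_{t+3}−x̄) = (-2.9100) + (1.5900) + (0.9900) + (0.9900) + (28.0900) + (-0.5100) + (-22.1100) = 6.1300
Denominator Σ(x_t−x̄)² = 220.1000
r_3 = 6.1300 / 220.1000 = 0.028

0.028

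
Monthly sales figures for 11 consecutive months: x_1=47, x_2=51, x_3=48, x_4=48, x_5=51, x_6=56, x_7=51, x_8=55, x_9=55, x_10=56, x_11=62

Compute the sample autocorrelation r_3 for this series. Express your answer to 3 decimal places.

Mean x̄ = (47 + 51 + 48 + 48 + 51 + 56 + 51 + 55 + 55 + 56 + 62)/11 = 52.7273
Numerator Σ_{t=1}^{8}(x_t−x̄)(x_{t+3}−x̄) = 41.6860
Denominator Σ(x_t−x̄)² = 204.1818
r_3 = 41.6860 / 204.1818 = 0.204

0.204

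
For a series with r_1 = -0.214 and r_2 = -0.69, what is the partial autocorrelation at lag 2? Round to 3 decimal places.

-0.771

φ_{22} = (r_2 − r_1²) / (1 − r_1²)
r_1² = (-0.214)² = 0.045796
Numerator = -0.69 − 0.0458 = -0.7358; denominator = 1 − 0.0458 = 0.9542
φ_{22} = -0.7358 / 0.9542 = -0.771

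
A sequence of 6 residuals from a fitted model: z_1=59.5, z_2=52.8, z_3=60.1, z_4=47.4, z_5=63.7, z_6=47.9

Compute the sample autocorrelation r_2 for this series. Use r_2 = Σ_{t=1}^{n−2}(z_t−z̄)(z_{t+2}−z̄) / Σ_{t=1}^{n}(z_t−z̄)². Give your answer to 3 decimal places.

0.590

Mean z̄ = (59.5 + 52.8 + 60.1 + 47.4 + 63.7 + 47.9)/6 = 55.2333
Deviations from mean: 4.2667, -2.4333, 4.8667, -7.8333, 8.4667, -7.3333
Numerator Σ_{t=1}^{4}(z_t−z̄)(z_{t+2}−z̄) = 138.4744
Denominator Σ(z_t−z̄)² = 234.6333
r_2 = 138.4744 / 234.6333 = 0.590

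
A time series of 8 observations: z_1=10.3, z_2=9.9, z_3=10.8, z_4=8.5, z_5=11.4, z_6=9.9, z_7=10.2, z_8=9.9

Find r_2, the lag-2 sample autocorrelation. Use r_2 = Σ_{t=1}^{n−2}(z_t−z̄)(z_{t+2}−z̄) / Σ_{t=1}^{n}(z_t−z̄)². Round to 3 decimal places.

0.378

Mean z̄ = (10.3 + 9.9 + 10.8 + 8.5 + 11.4 + 9.9 + 10.2 + 9.9)/8 = 10.1125
Deviations from mean: 0.1875, -0.2125, 0.6875, -1.6125, 1.2875, -0.2125, 0.0875, -0.2125
Σ(z_t−z̄)(z_{t+2}−z̄) = (0.1289) + (0.3427) + (0.8852) + (0.3427) + (0.1127) + (0.0452) = 1.8572
Denominator Σ(z_t−z̄)² = 4.9088
r_2 = 1.8572 / 4.9088 = 0.378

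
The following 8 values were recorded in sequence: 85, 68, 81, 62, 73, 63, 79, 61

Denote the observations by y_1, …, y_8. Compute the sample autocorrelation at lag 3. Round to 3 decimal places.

-0.489

Mean ȳ = (85 + 68 + 81 + 62 + 73 + 63 + 79 + 61)/8 = 71.5000
Deviations from mean: 13.5000, -3.5000, 9.5000, -9.5000, 1.5000, -8.5000, 7.5000, -10.5000
Σ(y_t−ȳ)(y_{t+3}−ȳ) = (-128.2500) + (-5.2500) + (-80.7500) + (-71.2500) + (-15.7500) = -301.2500
Denominator Σ(y_t−ȳ)² = 616.0000
r_3 = -301.2500 / 616.0000 = -0.489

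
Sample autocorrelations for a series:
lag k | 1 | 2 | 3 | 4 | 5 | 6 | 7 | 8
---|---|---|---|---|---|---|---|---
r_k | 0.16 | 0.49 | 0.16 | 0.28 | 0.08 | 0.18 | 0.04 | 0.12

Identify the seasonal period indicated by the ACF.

2

The largest autocorrelation is r_2 = 0.49, with weaker echoes at lags 4 (0.28) and 6 (0.18); the remaining lags stay at or below 0.16.
The dominant spike at lag 2 indicates a seasonal period of 2.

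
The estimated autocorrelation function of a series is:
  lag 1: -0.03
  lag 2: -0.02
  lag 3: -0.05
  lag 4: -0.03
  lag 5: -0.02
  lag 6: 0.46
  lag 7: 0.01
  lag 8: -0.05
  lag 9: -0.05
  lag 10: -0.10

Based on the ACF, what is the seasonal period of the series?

6

The largest autocorrelation is r_6 = 0.46; the remaining lags stay at or below 0.01.
The dominant spike at lag 6 indicates a seasonal period of 6.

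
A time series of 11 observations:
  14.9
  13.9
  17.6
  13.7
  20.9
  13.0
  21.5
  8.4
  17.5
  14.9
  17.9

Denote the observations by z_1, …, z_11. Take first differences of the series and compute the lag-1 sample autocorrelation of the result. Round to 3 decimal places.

-0.891

First differences Δz: -1.0, 3.7, -3.9, 7.2, -7.9, 8.5, -13.1, 9.1, -2.6, 3.0
Mean of differences = 0.3000
Numerator Σ(Δz_t−Δz̄)(Δz_{t+1}−Δz̄) = -432.6500
Denominator Σ(Δz_t−Δz̄)² = 485.6800
r_1(Δz) = -432.6500 / 485.6800 = -0.891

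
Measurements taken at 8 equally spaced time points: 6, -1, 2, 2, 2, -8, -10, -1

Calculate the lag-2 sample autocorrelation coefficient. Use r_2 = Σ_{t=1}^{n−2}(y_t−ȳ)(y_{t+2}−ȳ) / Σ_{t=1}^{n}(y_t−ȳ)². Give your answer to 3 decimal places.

Mean ȳ = (6 − 1 + 2 + 2 + 2 − 8 − 10 − 1)/8 = -1.0000
Numerator Σ_{t=1}^{6}(y_t−ȳ)(y_{t+2}−ȳ) = -18.0000
Denominator Σ(y_t−ȳ)² = 206.0000
r_2 = -18.0000 / 206.0000 = -0.087

-0.087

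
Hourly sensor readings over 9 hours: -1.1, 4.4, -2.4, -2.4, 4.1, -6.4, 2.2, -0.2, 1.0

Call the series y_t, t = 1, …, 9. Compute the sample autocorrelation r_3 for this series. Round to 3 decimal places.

0.241

Mean ȳ = (-1.1 + 4.4 − 2.4 − 2.4 + 4.1 − 6.4 + 2.2 − 0.2 + 1.0)/9 = -0.0889
Σ(y_t−ȳ)(y_{t+3}−ȳ) = (2.3368) + (18.8035) + (14.5857) + (-5.2899) + (-0.4654) + (-6.8721) = 23.0985
Denominator Σ(y_t−ȳ)² = 95.6689
r_3 = 23.0985 / 95.6689 = 0.241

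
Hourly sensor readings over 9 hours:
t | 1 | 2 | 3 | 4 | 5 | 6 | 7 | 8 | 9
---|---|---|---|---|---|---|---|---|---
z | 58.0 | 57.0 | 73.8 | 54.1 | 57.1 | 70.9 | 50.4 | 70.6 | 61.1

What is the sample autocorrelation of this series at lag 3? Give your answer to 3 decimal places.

Mean z̄ = (58.0 + 57.0 + 73.8 + 54.1 + 57.1 + 70.9 + 50.4 + 70.6 + 61.1)/9 = 61.4444
Σ(z_t−z̄)(z_{t+3}−z̄) = (25.2975) + (19.3086) + (116.8286) + (81.1153) + (-39.7758) + (-3.2569) = 199.5174
Denominator Σ(z_t−z̄)² = 552.4222
r_3 = 199.5174 / 552.4222 = 0.361

0.361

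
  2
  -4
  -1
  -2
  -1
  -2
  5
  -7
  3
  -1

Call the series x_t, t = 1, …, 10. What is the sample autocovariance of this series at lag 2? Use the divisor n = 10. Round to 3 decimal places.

3.432

Mean x̄ = (2 − 4 − 1 − 2 − 1 − 2 + 5 − 7 + 3 − 1)/10 = -0.8000
Σ_{t=1}^{8}(x_t−x̄)(x_{t+2}−x̄) = 34.3200
γ_2 = 34.3200 / 10 = 3.432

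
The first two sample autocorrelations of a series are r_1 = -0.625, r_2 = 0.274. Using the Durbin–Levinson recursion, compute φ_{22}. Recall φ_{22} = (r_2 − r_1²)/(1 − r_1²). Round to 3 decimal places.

φ_{22} = (r_2 − r_1²) / (1 − r_1²)
r_1² = (-0.625)² = 0.390625
Numerator = 0.274 − 0.3906 = -0.1166; denominator = 1 − 0.3906 = 0.6094
φ_{22} = -0.1166 / 0.6094 = -0.191

-0.191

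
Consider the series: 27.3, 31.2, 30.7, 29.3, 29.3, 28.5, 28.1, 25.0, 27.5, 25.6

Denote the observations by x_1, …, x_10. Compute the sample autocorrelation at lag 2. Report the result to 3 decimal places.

Mean x̄ = (27.3 + 31.2 + 30.7 + 29.3 + 29.3 + 28.5 + 28.1 + 25.0 + 27.5 + 25.6)/10 = 28.2500
Numerator Σ_{t=1}^{8}(x_t−x̄)(x_{t+2}−x̄) = 11.3600
Denominator Σ(x_t−x̄)² = 36.0450
r_2 = 11.3600 / 36.0450 = 0.315

0.315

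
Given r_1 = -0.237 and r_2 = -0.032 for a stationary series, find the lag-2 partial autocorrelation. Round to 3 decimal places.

φ_{22} = (r_2 − r_1²) / (1 − r_1²)
r_1² = (-0.237)² = 0.056169
Numerator = -0.032 − 0.0562 = -0.0882; denominator = 1 − 0.0562 = 0.9438
φ_{22} = -0.0882 / 0.9438 = -0.093

-0.093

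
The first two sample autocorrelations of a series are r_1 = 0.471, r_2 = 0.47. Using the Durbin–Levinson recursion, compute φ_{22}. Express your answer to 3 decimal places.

0.319

φ_{22} = (r_2 − r_1²) / (1 − r_1²)
r_1² = (0.471)² = 0.221841
Numerator = 0.47 − 0.2218 = 0.2482; denominator = 1 − 0.2218 = 0.7782
φ_{22} = 0.2482 / 0.7782 = 0.319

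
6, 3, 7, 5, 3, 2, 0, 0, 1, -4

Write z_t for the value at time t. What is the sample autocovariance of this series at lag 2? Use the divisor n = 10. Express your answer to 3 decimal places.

3.832

Mean z̄ = (6 + 3 + 7 + 5 + 3 + 2 + 0 + 0 + 1 − 4)/10 = 2.3000
Σ_{t=1}^{8}(z_t−z̄)(z_{t+2}−z̄) = 38.3200
γ_2 = 38.3200 / 10 = 3.832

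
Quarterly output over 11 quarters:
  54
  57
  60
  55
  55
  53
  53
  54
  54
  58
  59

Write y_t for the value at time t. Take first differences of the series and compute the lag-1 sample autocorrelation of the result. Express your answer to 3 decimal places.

First differences Δy: 3, 3, -5, 0, -2, 0, 1, 0, 4, 1
Mean of differences = 0.5000
Numerator Σ(Δy_t−Δȳ)(Δy_{t+1}−Δȳ) = -2.7500
Denominator Σ(Δy_t−Δȳ)² = 62.5000
r_1(Δy) = -2.7500 / 62.5000 = -0.044

-0.044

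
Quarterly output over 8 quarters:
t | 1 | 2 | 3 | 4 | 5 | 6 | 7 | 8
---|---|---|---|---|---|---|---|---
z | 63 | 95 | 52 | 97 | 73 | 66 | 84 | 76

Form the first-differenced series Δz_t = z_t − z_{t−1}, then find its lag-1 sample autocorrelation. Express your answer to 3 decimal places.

First differences Δz: 32, -43, 45, -24, -7, 18, -8
Mean of differences = 1.8571
Numerator Σ(Δz_t−Δz̄)(Δz_{t+1}−Δz̄) = -4476.0204
Denominator Σ(Δz_t−Δz̄)² = 5886.8571
r_1(Δz) = -4476.0204 / 5886.8571 = -0.760

-0.760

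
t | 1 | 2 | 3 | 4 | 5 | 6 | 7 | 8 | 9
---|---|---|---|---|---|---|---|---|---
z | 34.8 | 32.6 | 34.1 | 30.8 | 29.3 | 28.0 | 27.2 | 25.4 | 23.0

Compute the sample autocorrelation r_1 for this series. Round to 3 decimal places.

0.600

Mean z̄ = (34.8 + 32.6 + 34.1 + 30.8 + 29.3 + 28.0 + 27.2 + 25.4 + 23.0)/9 = 29.4667
Numerator Σ_{t=1}^{8}(z_t−z̄)(z_{t+1}−z̄) = 76.2689
Denominator Σ(z_t−z̄)² = 127.1800
r_1 = 76.2689 / 127.1800 = 0.600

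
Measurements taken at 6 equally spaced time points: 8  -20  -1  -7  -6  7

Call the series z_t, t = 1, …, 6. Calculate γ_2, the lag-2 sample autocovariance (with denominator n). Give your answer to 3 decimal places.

7.269

Mean z̄ = (8 − 20 − 1 − 7 − 6 + 7)/6 = -3.1667
Σ_{t=1}^{4}(z_t−z̄)(z_{t+2}−z̄) = 43.6111
γ_2 = 43.6111 / 6 = 7.269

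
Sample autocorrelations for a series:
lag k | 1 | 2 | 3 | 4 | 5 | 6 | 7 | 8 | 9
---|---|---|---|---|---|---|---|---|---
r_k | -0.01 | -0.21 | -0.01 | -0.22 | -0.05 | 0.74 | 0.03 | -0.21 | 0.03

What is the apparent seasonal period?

The largest autocorrelation is r_6 = 0.74; the remaining lags stay at or below 0.03.
The dominant spike at lag 6 indicates a seasonal period of 6.

6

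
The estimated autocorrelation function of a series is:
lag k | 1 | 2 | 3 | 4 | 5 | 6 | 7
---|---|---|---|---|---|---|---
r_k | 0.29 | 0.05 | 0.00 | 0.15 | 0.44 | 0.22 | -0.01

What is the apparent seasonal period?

The largest autocorrelation is r_5 = 0.44; the remaining lags stay at or below 0.29. The elevated value at lag 1 (0.29), dropping to 0.05 at lag 2, reflects decaying short-term dependence rather than seasonality.
The dominant spike at lag 5 indicates a seasonal period of 5.

5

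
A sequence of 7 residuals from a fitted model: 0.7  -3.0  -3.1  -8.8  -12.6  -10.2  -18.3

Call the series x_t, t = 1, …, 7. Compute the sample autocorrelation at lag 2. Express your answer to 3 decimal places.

Mean x̄ = (0.7 − 3.0 − 3.1 − 8.8 − 12.6 − 10.2 − 18.3)/7 = -7.9000
Deviations from mean: 8.6000, 4.9000, 4.8000, -0.9000, -4.7000, -2.3000, -10.4000
Numerator Σ_{t=1}^{5}(x_t−x̄)(x_{t+2}−x̄) = 65.2600
Denominator Σ(x_t−x̄)² = 257.3600
r_2 = 65.2600 / 257.3600 = 0.254

0.254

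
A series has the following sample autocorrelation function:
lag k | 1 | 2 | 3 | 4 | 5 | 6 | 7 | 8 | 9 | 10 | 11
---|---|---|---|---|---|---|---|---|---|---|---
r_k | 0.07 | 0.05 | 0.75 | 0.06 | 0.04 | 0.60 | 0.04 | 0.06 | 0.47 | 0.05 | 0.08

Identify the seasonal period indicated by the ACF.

3

The largest autocorrelation is r_3 = 0.75, with weaker echoes at lags 6 (0.60) and 9 (0.47); the remaining lags stay at or below 0.08.
The dominant spike at lag 3 indicates a seasonal period of 3.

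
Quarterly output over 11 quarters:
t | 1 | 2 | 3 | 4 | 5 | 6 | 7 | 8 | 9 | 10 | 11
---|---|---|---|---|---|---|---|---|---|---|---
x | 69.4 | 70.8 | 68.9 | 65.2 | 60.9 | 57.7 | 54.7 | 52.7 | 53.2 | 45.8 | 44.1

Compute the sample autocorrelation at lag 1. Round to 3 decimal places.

Mean x̄ = (69.4 + 70.8 + 68.9 + 65.2 + 60.9 + 57.7 + 54.7 + 52.7 + 53.2 + 45.8 + 44.1)/11 = 58.4909
Numerator Σ_{t=1}^{10}(x_t−x̄)(x_{t+1}−x̄) = 651.8708
Denominator Σ(x_t−x̄)² = 874.3691
r_1 = 651.8708 / 874.3691 = 0.746

0.746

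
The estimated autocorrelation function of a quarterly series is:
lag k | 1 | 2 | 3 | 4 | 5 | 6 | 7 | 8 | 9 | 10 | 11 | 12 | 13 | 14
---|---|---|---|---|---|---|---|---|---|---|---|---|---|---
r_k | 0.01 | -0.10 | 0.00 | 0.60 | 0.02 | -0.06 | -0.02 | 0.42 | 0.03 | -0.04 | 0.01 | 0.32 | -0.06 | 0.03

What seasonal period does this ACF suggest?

4

The largest autocorrelation is r_4 = 0.60, with weaker echoes at lags 8 (0.42) and 12 (0.32); the remaining lags stay at or below 0.03.
The dominant spike at lag 4 indicates a seasonal period of 4.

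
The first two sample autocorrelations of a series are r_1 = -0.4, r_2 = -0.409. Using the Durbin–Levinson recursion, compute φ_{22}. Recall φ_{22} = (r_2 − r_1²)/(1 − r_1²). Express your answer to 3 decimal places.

φ_{22} = (r_2 − r_1²) / (1 − r_1²)
r_1² = (-0.4)² = 0.16
Numerator = -0.409 − 0.1600 = -0.5690; denominator = 1 − 0.1600 = 0.8400
φ_{22} = -0.5690 / 0.8400 = -0.677

-0.677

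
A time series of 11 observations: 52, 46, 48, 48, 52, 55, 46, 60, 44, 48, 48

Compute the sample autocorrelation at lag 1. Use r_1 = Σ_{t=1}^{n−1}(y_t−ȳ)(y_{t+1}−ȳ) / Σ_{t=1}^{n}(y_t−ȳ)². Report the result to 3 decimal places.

-0.439

Mean ȳ = (52 + 46 + 48 + 48 + 52 + 55 + 46 + 60 + 44 + 48 + 48)/11 = 49.7273
Numerator Σ_{t=1}^{10}(y_t−ȳ)(y_{t+1}−ȳ) = -94.8926
Denominator Σ(y_t−ȳ)² = 216.1818
r_1 = -94.8926 / 216.1818 = -0.439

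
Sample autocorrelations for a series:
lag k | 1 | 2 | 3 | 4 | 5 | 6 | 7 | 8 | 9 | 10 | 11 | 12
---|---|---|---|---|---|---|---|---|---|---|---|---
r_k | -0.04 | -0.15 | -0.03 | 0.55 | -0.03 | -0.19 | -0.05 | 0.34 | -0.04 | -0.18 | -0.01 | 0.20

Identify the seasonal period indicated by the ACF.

4

The largest autocorrelation is r_4 = 0.55, with weaker echoes at lags 8 (0.34) and 12 (0.20); the remaining lags stay at or below -0.01.
The dominant spike at lag 4 indicates a seasonal period of 4.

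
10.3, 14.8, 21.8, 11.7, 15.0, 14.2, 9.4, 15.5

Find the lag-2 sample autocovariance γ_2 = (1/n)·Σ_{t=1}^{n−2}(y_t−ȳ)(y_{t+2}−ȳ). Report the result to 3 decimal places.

-3.533

Mean ȳ = (10.3 + 14.8 + 21.8 + 11.7 + 15.0 + 14.2 + 9.4 + 15.5)/8 = 14.0875
Deviations: -3.7875, 0.7125, 7.7125, -2.3875, 0.9125, 0.1125, -4.6875, 1.4125
Σ_{t=1}^{6}(y_t−ȳ)(y_{t+2}−ȳ) = -28.2616
γ_2 = -28.2616 / 8 = -3.533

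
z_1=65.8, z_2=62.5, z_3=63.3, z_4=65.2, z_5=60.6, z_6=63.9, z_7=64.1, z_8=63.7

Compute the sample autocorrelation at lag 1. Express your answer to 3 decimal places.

-0.443

Mean z̄ = (65.8 + 62.5 + 63.3 + 65.2 + 60.6 + 63.9 + 64.1 + 63.7)/8 = 63.6375
Deviations from mean: 2.1625, -1.1375, -0.3375, 1.5625, -3.0375, 0.2625, 0.4625, 0.0625
Numerator Σ_{t=1}^{7}(z_t−z̄)(z_{t+1}−z̄) = -7.9964
Denominator Σ(z_t−z̄)² = 18.0388
r_1 = -7.9964 / 18.0388 = -0.443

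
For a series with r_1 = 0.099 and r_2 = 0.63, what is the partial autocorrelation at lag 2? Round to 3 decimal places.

φ_{22} = (r_2 − r_1²) / (1 − r_1²)
r_1² = (0.099)² = 0.009801
Numerator = 0.63 − 0.0098 = 0.6202; denominator = 1 − 0.0098 = 0.9902
φ_{22} = 0.6202 / 0.9902 = 0.626

0.626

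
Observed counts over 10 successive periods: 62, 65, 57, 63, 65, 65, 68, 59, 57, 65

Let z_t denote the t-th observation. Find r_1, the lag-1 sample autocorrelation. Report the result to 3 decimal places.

Mean z̄ = (62 + 65 + 57 + 63 + 65 + 65 + 68 + 59 + 57 + 65)/10 = 62.6000
Numerator Σ_{t=1}^{9}(z_t−z̄)(z_{t+1}−z̄) = -10.1600
Denominator Σ(z_t−z̄)² = 128.4000
r_1 = -10.1600 / 128.4000 = -0.079

-0.079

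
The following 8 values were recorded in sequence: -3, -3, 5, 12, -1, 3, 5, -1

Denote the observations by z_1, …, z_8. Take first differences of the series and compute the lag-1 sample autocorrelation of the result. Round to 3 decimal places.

First differences Δz: 0, 8, 7, -13, 4, 2, -6
Mean of differences = 0.2857
Numerator Σ(Δz_t−Δz̄)(Δz_{t+1}−Δz̄) = -93.3673
Denominator Σ(Δz_t−Δz̄)² = 337.4286
r_1(Δz) = -93.3673 / 337.4286 = -0.277

-0.277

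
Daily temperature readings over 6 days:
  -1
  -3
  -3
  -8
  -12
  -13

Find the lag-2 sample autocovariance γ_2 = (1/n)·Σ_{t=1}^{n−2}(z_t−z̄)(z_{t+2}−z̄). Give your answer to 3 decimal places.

Mean z̄ = (-1 − 3 − 3 − 8 − 12 − 13)/6 = -6.6667
Deviations: 5.6667, 3.6667, 3.6667, -1.3333, -5.3333, -6.3333
Σ_{t=1}^{4}(z_t−z̄)(z_{t+2}−z̄) = 4.7778
γ_2 = 4.7778 / 6 = 0.796

0.796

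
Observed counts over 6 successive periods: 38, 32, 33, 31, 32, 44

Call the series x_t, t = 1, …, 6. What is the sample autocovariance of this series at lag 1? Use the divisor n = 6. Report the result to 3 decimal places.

-1.667

Mean x̄ = (38 + 32 + 33 + 31 + 32 + 44)/6 = 35.0000
Deviations: 3.0000, -3.0000, -2.0000, -4.0000, -3.0000, 9.0000
Σ_{t=1}^{5}(x_t−x̄)(x_{t+1}−x̄) = -10.0000
γ_1 = -10.0000 / 6 = -1.667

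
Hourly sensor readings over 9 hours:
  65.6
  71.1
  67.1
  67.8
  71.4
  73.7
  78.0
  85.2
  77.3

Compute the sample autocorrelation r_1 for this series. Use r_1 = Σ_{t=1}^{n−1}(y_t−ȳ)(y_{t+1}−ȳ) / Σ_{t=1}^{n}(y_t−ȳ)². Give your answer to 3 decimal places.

Mean ȳ = (65.6 + 71.1 + 67.1 + 67.8 + 71.4 + 73.7 + 78.0 + 85.2 + 77.3)/9 = 73.0222
Numerator Σ_{t=1}^{8}(y_t−ȳ)(y_{t+1}−ȳ) = 180.0362
Denominator Σ(y_t−ȳ)² = 315.5956
r_1 = 180.0362 / 315.5956 = 0.570

0.570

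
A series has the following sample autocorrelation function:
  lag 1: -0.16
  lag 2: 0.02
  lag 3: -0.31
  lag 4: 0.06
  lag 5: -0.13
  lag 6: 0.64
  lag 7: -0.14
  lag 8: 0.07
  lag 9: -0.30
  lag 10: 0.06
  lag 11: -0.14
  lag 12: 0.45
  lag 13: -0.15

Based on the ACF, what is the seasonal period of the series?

6

The largest autocorrelation is r_6 = 0.64, with a weaker echo at lag 12 (0.45); the remaining lags stay at or below 0.07.
The dominant spike at lag 6 indicates a seasonal period of 6.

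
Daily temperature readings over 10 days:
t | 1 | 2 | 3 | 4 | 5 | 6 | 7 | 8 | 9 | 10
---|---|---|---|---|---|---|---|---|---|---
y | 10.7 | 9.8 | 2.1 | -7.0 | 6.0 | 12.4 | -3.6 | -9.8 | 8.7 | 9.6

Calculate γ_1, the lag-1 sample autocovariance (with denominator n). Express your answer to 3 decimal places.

4.455

Mean ȳ = (10.7 + 9.8 + 2.1 − 7.0 + 6.0 + 12.4 − 3.6 − 9.8 + 8.7 + 9.6)/10 = 3.8900
Σ_{t=1}^{9}(y_t−ȳ)(y_{t+1}−ȳ) = 44.5539
γ_1 = 44.5539 / 10 = 4.455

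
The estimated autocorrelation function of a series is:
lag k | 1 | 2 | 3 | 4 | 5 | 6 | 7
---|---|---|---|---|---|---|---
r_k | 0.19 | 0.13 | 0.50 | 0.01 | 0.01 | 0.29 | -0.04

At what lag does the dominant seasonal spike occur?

The largest autocorrelation is r_3 = 0.50, with a weaker echo at lag 6 (0.29); the remaining lags stay at or below 0.19.
The dominant spike at lag 3 indicates a seasonal period of 3.

3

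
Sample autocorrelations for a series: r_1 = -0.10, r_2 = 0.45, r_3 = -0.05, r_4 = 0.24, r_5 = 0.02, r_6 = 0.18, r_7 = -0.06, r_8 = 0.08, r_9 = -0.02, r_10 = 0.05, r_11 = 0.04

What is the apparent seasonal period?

The largest autocorrelation is r_2 = 0.45, with weaker echoes at lags 4 (0.24) and 6 (0.18); the remaining lags stay at or below 0.08.
The dominant spike at lag 2 indicates a seasonal period of 2.

2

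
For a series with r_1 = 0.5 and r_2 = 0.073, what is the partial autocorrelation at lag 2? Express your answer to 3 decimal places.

φ_{22} = (r_2 − r_1²) / (1 − r_1²)
r_1² = (0.5)² = 0.25
Numerator = 0.073 − 0.2500 = -0.1770; denominator = 1 − 0.2500 = 0.7500
φ_{22} = -0.1770 / 0.7500 = -0.236

-0.236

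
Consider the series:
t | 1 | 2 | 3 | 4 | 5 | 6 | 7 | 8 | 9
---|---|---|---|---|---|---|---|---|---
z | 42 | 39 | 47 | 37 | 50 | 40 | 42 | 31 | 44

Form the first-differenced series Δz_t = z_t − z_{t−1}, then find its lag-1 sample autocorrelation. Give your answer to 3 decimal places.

-0.744

First differences Δz: -3, 8, -10, 13, -10, 2, -11, 13
Mean of differences = 0.2500
Numerator Σ(Δz_t−Δz̄)(Δz_{t+1}−Δz̄) = -547.0625
Denominator Σ(Δz_t−Δz̄)² = 735.5000
r_1(Δz) = -547.0625 / 735.5000 = -0.744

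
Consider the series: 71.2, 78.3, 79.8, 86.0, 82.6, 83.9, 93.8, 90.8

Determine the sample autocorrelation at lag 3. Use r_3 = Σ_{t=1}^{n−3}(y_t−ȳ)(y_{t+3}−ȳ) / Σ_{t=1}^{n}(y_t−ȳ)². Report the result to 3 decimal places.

Mean ȳ = (71.2 + 78.3 + 79.8 + 86.0 + 82.6 + 83.9 + 93.8 + 90.8)/8 = 83.3000
Numerator Σ_{t=1}^{5}(y_t−ȳ)(y_{t+3}−ȳ) = -8.1700
Denominator Σ(y_t−ȳ)² = 358.3000
r_3 = -8.1700 / 358.3000 = -0.023

-0.023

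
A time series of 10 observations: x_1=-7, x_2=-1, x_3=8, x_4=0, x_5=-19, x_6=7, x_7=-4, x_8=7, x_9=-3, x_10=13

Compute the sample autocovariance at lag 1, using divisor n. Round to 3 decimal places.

-24.951

Mean x̄ = (-7 − 1 + 8 + 0 − 19 + 7 − 4 + 7 − 3 + 13)/10 = 0.1000
Σ_{t=1}^{9}(x_t−x̄)(x_{t+1}−x̄) = -249.5100
γ_1 = -249.5100 / 10 = -24.951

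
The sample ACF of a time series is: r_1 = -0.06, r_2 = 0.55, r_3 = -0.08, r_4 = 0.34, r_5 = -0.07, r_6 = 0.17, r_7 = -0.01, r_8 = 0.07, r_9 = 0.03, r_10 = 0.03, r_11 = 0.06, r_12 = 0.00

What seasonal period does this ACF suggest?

The largest autocorrelation is r_2 = 0.55, with weaker echoes at lags 4 (0.34) and 6 (0.17); the remaining lags stay at or below 0.07.
The dominant spike at lag 2 indicates a seasonal period of 2.

2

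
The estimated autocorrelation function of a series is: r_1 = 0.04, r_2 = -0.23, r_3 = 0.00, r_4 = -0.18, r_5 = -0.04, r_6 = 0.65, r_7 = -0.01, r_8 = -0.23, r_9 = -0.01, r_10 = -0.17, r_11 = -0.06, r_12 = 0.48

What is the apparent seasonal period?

6

The largest autocorrelation is r_6 = 0.65, with a weaker echo at lag 12 (0.48); the remaining lags stay at or below 0.04.
The dominant spike at lag 6 indicates a seasonal period of 6.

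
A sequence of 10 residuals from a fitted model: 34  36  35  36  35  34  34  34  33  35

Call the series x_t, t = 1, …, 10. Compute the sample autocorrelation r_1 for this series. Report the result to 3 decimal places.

Mean x̄ = (34 + 36 + 35 + 36 + 35 + 34 + 34 + 34 + 33 + 35)/10 = 34.6000
Numerator Σ_{t=1}^{9}(x_t−x̄)(x_{t+1}−x̄) = 1.6400
Denominator Σ(x_t−x̄)² = 8.4000
r_1 = 1.6400 / 8.4000 = 0.195

0.195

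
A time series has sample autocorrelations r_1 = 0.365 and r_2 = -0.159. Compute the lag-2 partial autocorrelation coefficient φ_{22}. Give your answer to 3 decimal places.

φ_{22} = (r_2 − r_1²) / (1 − r_1²)
r_1² = (0.365)² = 0.133225
Numerator = -0.159 − 0.1332 = -0.2922; denominator = 1 − 0.1332 = 0.8668
φ_{22} = -0.2922 / 0.8668 = -0.337

-0.337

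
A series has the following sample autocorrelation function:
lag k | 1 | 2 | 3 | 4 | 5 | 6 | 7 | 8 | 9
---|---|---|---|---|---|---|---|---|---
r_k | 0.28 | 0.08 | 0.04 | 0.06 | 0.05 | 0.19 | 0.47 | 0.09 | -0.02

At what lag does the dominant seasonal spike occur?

The largest autocorrelation is r_7 = 0.47; the remaining lags stay at or below 0.28. The elevated value at lag 1 (0.28), dropping to 0.08 at lag 2, reflects decaying short-term dependence rather than seasonality.
The dominant spike at lag 7 indicates a seasonal period of 7.

7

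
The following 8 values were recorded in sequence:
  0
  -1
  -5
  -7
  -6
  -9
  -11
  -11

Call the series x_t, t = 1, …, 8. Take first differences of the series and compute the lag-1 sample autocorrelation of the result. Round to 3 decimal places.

First differences Δx: -1, -4, -2, 1, -3, -2, 0
Mean of differences = -1.5714
Numerator Σ(Δx_t−Δx̄)(Δx_{t+1}−Δx̄) = -5.1837
Denominator Σ(Δx_t−Δx̄)² = 17.7143
r_1(Δx) = -5.1837 / 17.7143 = -0.293

-0.293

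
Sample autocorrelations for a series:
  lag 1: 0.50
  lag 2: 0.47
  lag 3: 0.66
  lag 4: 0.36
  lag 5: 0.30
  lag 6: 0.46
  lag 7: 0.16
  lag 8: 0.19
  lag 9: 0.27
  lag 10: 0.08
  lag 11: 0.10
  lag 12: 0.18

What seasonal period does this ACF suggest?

3

The largest autocorrelation is r_3 = 0.66; the remaining lags stay at or below 0.50. The elevated value at lag 1 (0.50), dropping to 0.47 at lag 2, reflects decaying short-term dependence rather than seasonality.
The dominant spike at lag 3 indicates a seasonal period of 3.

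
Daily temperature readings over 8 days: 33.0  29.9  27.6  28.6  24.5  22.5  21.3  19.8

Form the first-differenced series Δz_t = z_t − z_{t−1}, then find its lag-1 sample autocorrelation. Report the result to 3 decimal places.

First differences Δz: -3.1, -2.3, 1.0, -4.1, -2.0, -1.2, -1.5
Mean of differences = -1.8857
Numerator Σ(Δz_t−Δz̄)(Δz_{t+1}−Δz̄) = -6.6431
Denominator Σ(Δz_t−Δz̄)² = 15.5086
r_1(Δz) = -6.6431 / 15.5086 = -0.428

-0.428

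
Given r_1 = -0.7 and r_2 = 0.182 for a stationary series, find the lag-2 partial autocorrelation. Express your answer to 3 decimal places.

-0.604

φ_{22} = (r_2 − r_1²) / (1 − r_1²)
r_1² = (-0.7)² = 0.49
Numerator = 0.182 − 0.4900 = -0.3080; denominator = 1 − 0.4900 = 0.5100
φ_{22} = -0.3080 / 0.5100 = -0.604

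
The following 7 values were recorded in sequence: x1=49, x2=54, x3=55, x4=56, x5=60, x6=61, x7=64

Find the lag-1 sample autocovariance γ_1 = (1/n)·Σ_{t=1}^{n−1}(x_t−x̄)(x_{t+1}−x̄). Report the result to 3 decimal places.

9.857

Mean x̄ = (49 + 54 + 55 + 56 + 60 + 61 + 64)/7 = 57.0000
Σ_{t=1}^{6}(x_t−x̄)(x_{t+1}−x̄) = 69.0000
γ_1 = 69.0000 / 7 = 9.857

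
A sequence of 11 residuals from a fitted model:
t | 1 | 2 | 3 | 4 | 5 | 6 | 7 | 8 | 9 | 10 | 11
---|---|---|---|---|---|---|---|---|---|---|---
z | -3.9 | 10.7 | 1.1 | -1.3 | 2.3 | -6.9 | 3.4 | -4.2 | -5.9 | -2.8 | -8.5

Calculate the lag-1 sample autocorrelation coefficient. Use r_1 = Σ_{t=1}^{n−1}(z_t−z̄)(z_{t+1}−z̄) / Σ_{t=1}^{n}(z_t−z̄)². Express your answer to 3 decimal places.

Mean z̄ = (-3.9 + 10.7 + 1.1 − 1.3 + 2.3 − 6.9 + 3.4 − 4.2 − 5.9 − 2.8 − 8.5)/11 = -1.4545
Numerator Σ_{t=1}^{10}(z_t−z̄)(z_{t+1}−z̄) = -30.2421
Denominator Σ(z_t−z̄)² = 306.3273
r_1 = -30.2421 / 306.3273 = -0.099

-0.099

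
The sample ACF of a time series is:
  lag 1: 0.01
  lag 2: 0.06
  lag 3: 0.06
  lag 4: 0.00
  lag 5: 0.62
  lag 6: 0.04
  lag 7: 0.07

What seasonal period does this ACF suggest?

The largest autocorrelation is r_5 = 0.62; the remaining lags stay at or below 0.07.
The dominant spike at lag 5 indicates a seasonal period of 5.

5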